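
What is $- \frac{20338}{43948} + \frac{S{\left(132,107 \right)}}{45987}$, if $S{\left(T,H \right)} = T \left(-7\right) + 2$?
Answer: $- \frac{487901831}{1010518338} \approx -0.48282$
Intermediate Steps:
$S{\left(T,H \right)} = 2 - 7 T$ ($S{\left(T,H \right)} = - 7 T + 2 = 2 - 7 T$)
$- \frac{20338}{43948} + \frac{S{\left(132,107 \right)}}{45987} = - \frac{20338}{43948} + \frac{2 - 924}{45987} = \left(-20338\right) \frac{1}{43948} + \left(2 - 924\right) \frac{1}{45987} = - \frac{10169}{21974} - \frac{922}{45987} = - \frac{487901831}{1010518338}$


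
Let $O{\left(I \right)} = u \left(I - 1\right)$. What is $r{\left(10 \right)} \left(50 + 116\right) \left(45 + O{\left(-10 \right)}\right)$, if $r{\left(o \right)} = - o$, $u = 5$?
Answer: $16600$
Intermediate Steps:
$O{\left(I \right)} = -5 + 5 I$ ($O{\left(I \right)} = 5 \left(I - 1\right) = 5 \left(-1 + I\right) = -5 + 5 I$)
$r{\left(10 \right)} \left(50 + 116\right) \left(45 + O{\left(-10 \right)}\right) = \left(-1\right) 10 \left(50 + 116\right) \left(45 + \left(-5 + 5 \left(-10\right)\right)\right) = - 10 \cdot 166 \left(45 - 55\right) = - 10 \cdot 166 \left(-10\right) = \left(-10\right) \left(-1660\right) = 16600$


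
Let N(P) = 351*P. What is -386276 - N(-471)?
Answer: -220955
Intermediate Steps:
-386276 - N(-471) = -386276 - 351*(-471) = -386276 - 1*(-165321) = -386276 + 165321 = -220955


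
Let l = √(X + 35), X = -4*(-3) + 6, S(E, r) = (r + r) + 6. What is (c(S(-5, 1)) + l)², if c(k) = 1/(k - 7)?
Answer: (1 + √53)² ≈ 68.560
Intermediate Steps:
S(E, r) = 6 + 2*r (S(E, r) = 2*r + 6 = 6 + 2*r)
c(k) = 1/(-7 + k)
X = 18 (X = 12 + 6 = 18)
l = √53 (l = √(18 + 35) = √53 ≈ 7.2801)
(c(S(-5, 1)) + l)² = (1/(-7 + (6 + 2*1)) + √53)² = (1/(-7 + (6 + 2)) + √53)² = (1/(-7 + 8) + √53)² = (1/1 + √53)² = (1 + √53)²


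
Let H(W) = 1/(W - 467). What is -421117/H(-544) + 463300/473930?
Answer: 20177536005121/47393 ≈ 4.2575e+8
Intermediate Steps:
H(W) = 1/(-467 + W)
-421117/H(-544) + 463300/473930 = -421117/(1/(-467 - 544)) + 463300/473930 = -421117/(1/(-1011)) + 463300*(1/473930) = -421117/(-1/1011) + 46330/47393 = -421117*(-1011) + 46330/47393 = 425749287 + 46330/47393 = 20177536005121/47393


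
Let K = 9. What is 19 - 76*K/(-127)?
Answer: 3097/127 ≈ 24.386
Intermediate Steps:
19 - 76*K/(-127) = 19 - 684/(-127) = 19 - 684*(-1)/127 = 19 - 76*(-9/127) = 19 + 684/127 = 3097/127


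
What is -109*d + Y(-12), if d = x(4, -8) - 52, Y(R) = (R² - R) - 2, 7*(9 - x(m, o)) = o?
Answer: 33015/7 ≈ 4716.4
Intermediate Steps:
x(m, o) = 9 - o/7
Y(R) = -2 + R² - R
d = -293/7 (d = (9 - ⅐*(-8)) - 52 = (9 + 8/7) - 52 = 71/7 - 52 = -293/7 ≈ -41.857)
-109*d + Y(-12) = -109*(-293/7) + (-2 + (-12)² - 1*(-12)) = 31937/7 + (-2 + 144 + 12) = 31937/7 + 154 = 33015/7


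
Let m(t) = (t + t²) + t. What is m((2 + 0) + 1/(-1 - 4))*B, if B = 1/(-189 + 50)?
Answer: -171/3475 ≈ -0.049209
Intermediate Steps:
B = -1/139 (B = 1/(-139) = -1/139 ≈ -0.0071942)
m(t) = t² + 2*t
m((2 + 0) + 1/(-1 - 4))*B = (((2 + 0) + 1/(-1 - 4))*(2 + ((2 + 0) + 1/(-1 - 4))))*(-1/139) = ((2 + 1/(-5))*(2 + (2 + 1/(-5))))*(-1/139) = ((2 - ⅕)*(2 + (2 - ⅕)))*(-1/139) = (9*(2 + 9/5)/5)*(-1/139) = ((9/5)*(19/5))*(-1/139) = (171/25)*(-1/139) = -171/3475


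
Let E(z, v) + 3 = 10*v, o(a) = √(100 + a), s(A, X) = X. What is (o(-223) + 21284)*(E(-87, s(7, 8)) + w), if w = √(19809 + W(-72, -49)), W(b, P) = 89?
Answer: (77 + √19898)*(21284 + I*√123) ≈ 4.6412e+6 + 2418.4*I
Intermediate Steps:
w = √19898 (w = √(19809 + 89) = √19898 ≈ 141.06)
E(z, v) = -3 + 10*v
(o(-223) + 21284)*(E(-87, s(7, 8)) + w) = (√(100 - 223) + 21284)*((-3 + 10*8) + √19898) = (√(-123) + 21284)*((-3 + 80) + √19898) = (I*√123 + 21284)*(77 + √19898) = (21284 + I*√123)*(77 + √19898) = (77 + √19898)*(21284 + I*√123)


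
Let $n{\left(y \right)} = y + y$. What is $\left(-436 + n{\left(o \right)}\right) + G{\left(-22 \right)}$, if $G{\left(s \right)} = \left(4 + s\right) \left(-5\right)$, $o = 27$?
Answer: $-292$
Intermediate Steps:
$n{\left(y \right)} = 2 y$
$G{\left(s \right)} = -20 - 5 s$
$\left(-436 + n{\left(o \right)}\right) + G{\left(-22 \right)} = \left(-436 + 2 \cdot 27\right) - -90 = \left(-436 + 54\right) + \left(-20 + 110\right) = -382 + 90 = -292$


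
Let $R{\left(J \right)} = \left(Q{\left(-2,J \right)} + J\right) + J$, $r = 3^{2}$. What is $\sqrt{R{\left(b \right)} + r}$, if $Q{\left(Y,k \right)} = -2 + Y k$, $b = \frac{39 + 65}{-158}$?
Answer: $\sqrt{7} \approx 2.6458$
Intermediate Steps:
$b = - \frac{52}{79}$ ($b = 104 \left(- \frac{1}{158}\right) = - \frac{52}{79} \approx -0.65823$)
$r = 9$
$R{\left(J \right)} = -2$ ($R{\left(J \right)} = \left(\left(-2 - 2 J\right) + J\right) + J = \left(-2 - J\right) + J = -2$)
$\sqrt{R{\left(b \right)} + r} = \sqrt{-2 + 9} = \sqrt{7}$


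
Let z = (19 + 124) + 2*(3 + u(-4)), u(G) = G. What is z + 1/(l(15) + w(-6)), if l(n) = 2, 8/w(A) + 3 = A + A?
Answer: 3117/22 ≈ 141.68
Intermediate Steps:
w(A) = 8/(-3 + 2*A) (w(A) = 8/(-3 + (A + A)) = 8/(-3 + 2*A))
z = 141 (z = (19 + 124) + 2*(3 - 4) = 143 + 2*(-1) = 143 - 2 = 141)
z + 1/(l(15) + w(-6)) = 141 + 1/(2 + 8/(-3 + 2*(-6))) = 141 + 1/(2 + 8/(-3 - 12)) = 141 + 1/(2 + 8/(-15)) = 141 + 1/(2 + 8*(-1/15)) = 141 + 1/(2 - 8/15) = 141 + 1/(22/15) = 141 + 15/22 = 3117/22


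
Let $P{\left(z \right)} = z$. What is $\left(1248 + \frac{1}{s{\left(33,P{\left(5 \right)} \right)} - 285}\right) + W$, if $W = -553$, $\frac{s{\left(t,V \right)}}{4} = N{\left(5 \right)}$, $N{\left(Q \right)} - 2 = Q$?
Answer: $\frac{178614}{257} \approx 695.0$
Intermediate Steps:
$N{\left(Q \right)} = 2 + Q$
$s{\left(t,V \right)} = 28$ ($s{\left(t,V \right)} = 4 \left(2 + 5\right) = 4 \cdot 7 = 28$)
$\left(1248 + \frac{1}{s{\left(33,P{\left(5 \right)} \right)} - 285}\right) + W = \left(1248 + \frac{1}{28 - 285}\right) - 553 = \left(1248 + \frac{1}{-257}\right) - 553 = \left(1248 - \frac{1}{257}\right) - 553 = \frac{320735}{257} - 553 = \frac{178614}{257}$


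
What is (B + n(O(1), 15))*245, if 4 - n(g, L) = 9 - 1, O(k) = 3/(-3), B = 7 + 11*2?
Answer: 6125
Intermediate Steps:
B = 29 (B = 7 + 22 = 29)
O(k) = -1 (O(k) = 3*(-1/3) = -1)
n(g, L) = -4 (n(g, L) = 4 - (9 - 1) = 4 - 1*8 = 4 - 8 = -4)
(B + n(O(1), 15))*245 = (29 - 4)*245 = 25*245 = 6125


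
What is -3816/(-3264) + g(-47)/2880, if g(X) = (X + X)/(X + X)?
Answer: 57257/48960 ≈ 1.1695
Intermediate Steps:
g(X) = 1 (g(X) = (2*X)/((2*X)) = (2*X)*(1/(2*X)) = 1)
-3816/(-3264) + g(-47)/2880 = -3816/(-3264) + 1/2880 = -3816*(-1/3264) + 1*(1/2880) = 159/136 + 1/2880 = 57257/48960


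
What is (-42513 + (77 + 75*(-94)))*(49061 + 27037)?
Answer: -3765785628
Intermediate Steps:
(-42513 + (77 + 75*(-94)))*(49061 + 27037) = (-42513 + (77 - 7050))*76098 = (-42513 - 6973)*76098 = -49486*76098 = -3765785628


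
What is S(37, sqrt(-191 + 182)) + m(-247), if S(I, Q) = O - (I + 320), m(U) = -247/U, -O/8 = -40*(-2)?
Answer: -996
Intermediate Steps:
O = -640 (O = -(-320)*(-2) = -8*80 = -640)
S(I, Q) = -960 - I (S(I, Q) = -640 - (I + 320) = -640 - (320 + I) = -640 + (-320 - I) = -960 - I)
S(37, sqrt(-191 + 182)) + m(-247) = (-960 - 1*37) - 247/(-247) = (-960 - 37) - 247*(-1/247) = -997 + 1 = -996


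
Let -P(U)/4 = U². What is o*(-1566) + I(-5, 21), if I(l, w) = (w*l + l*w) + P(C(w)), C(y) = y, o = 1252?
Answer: -1962606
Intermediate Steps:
P(U) = -4*U²
I(l, w) = -4*w² + 2*l*w (I(l, w) = (w*l + l*w) - 4*w² = (l*w + l*w) - 4*w² = 2*l*w - 4*w² = -4*w² + 2*l*w)
o*(-1566) + I(-5, 21) = 1252*(-1566) + 2*21*(-5 - 2*21) = -1960632 + 2*21*(-5 - 42) = -1960632 + 2*21*(-47) = -1960632 - 1974 = -1962606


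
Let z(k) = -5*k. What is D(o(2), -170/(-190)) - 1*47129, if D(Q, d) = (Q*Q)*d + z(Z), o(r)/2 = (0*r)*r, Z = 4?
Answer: -47149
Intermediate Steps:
o(r) = 0 (o(r) = 2*((0*r)*r) = 2*(0*r) = 2*0 = 0)
D(Q, d) = -20 + d*Q² (D(Q, d) = (Q*Q)*d - 5*4 = Q²*d - 20 = d*Q² - 20 = -20 + d*Q²)
D(o(2), -170/(-190)) - 1*47129 = (-20 - 170/(-190)*0²) - 1*47129 = (-20 - 170*(-1/190)*0) - 47129 = (-20 + (17/19)*0) - 47129 = (-20 + 0) - 47129 = -20 - 47129 = -47149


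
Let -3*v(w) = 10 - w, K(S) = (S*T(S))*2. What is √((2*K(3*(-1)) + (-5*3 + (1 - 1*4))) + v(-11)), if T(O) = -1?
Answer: I*√13 ≈ 3.6056*I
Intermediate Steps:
K(S) = -2*S (K(S) = (S*(-1))*2 = -S*2 = -2*S)
v(w) = -10/3 + w/3 (v(w) = -(10 - w)/3 = -10/3 + w/3)
√((2*K(3*(-1)) + (-5*3 + (1 - 1*4))) + v(-11)) = √((2*(-6*(-1)) + (-5*3 + (1 - 1*4))) + (-10/3 + (⅓)*(-11))) = √((2*(-2*(-3)) + (-15 + (1 - 4))) + (-10/3 - 11/3)) = √((2*6 + (-15 - 3)) - 7) = √((12 - 18) - 7) = √(-6 - 7) = √(-13) = I*√13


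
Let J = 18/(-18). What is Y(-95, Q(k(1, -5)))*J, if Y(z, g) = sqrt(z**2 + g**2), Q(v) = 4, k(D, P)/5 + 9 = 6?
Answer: -sqrt(9041) ≈ -95.084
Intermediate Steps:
k(D, P) = -15 (k(D, P) = -45 + 5*6 = -45 + 30 = -15)
J = -1 (J = 18*(-1/18) = -1)
Y(z, g) = sqrt(g**2 + z**2)
Y(-95, Q(k(1, -5)))*J = sqrt(4**2 + (-95)**2)*(-1) = sqrt(16 + 9025)*(-1) = sqrt(9041)*(-1) = -sqrt(9041)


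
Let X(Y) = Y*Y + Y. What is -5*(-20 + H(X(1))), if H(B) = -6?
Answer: 130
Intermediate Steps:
X(Y) = Y + Y² (X(Y) = Y² + Y = Y + Y²)
-5*(-20 + H(X(1))) = -5*(-20 - 6) = -5*(-26) = 130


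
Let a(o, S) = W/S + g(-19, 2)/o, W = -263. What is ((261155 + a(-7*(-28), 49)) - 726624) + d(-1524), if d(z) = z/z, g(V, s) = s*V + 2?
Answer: -22808204/49 ≈ -4.6547e+5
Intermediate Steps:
g(V, s) = 2 + V*s (g(V, s) = V*s + 2 = 2 + V*s)
a(o, S) = -263/S - 36/o (a(o, S) = -263/S + (2 - 19*2)/o = -263/S + (2 - 38)/o = -263/S - 36/o)
d(z) = 1
((261155 + a(-7*(-28), 49)) - 726624) + d(-1524) = ((261155 + (-263/49 - 36/((-7*(-28))))) - 726624) + 1 = ((261155 + (-263*1/49 - 36/196)) - 726624) + 1 = ((261155 + (-263/49 - 36*1/196)) - 726624) + 1 = ((261155 + (-263/49 - 9/49)) - 726624) + 1 = ((261155 - 272/49) - 726624) + 1 = (12796323/49 - 726624) + 1 = -22808253/49 + 1 = -22808204/49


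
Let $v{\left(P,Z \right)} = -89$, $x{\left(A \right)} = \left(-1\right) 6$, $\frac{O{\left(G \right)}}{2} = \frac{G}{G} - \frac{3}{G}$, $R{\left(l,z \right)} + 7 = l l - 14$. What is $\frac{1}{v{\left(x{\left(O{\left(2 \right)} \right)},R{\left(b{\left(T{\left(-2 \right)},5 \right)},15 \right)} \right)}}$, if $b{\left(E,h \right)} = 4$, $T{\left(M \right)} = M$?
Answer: $- \frac{1}{89} \approx -0.011236$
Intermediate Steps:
$R{\left(l,z \right)} = -21 + l^{2}$ ($R{\left(l,z \right)} = -7 + \left(l l - 14\right) = -7 + \left(l^{2} - 14\right) = -7 + \left(-14 + l^{2}\right) = -21 + l^{2}$)
$O{\left(G \right)} = 2 - \frac{6}{G}$ ($O{\left(G \right)} = 2 \left(\frac{G}{G} - \frac{3}{G}\right) = 2 \left(1 - \frac{3}{G}\right) = 2 - \frac{6}{G}$)
$x{\left(A \right)} = -6$
$\frac{1}{v{\left(x{\left(O{\left(2 \right)} \right)},R{\left(b{\left(T{\left(-2 \right)},5 \right)},15 \right)} \right)}} = \frac{1}{-89} = - \frac{1}{89}$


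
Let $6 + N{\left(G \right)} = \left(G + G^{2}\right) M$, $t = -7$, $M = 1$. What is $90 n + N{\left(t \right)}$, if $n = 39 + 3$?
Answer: $3816$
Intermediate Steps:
$N{\left(G \right)} = -6 + G + G^{2}$ ($N{\left(G \right)} = -6 + \left(G + G^{2}\right) 1 = -6 + \left(G + G^{2}\right) = -6 + G + G^{2}$)
$n = 42$
$90 n + N{\left(t \right)} = 90 \cdot 42 - \left(13 - 49\right) = 3780 - -36 = 3780 + 36 = 3816$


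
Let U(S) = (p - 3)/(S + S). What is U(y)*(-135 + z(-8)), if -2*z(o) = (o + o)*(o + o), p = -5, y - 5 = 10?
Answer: 1052/15 ≈ 70.133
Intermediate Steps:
y = 15 (y = 5 + 10 = 15)
z(o) = -2*o² (z(o) = -(o + o)*(o + o)/2 = -2*o*2*o/2 = -2*o²)
U(S) = -4/S (U(S) = (-5 - 3)/(S + S) = -8*1/(2*S) = -4/S)
U(y)*(-135 + z(-8)) = (-4/15)*(-135 - 2*(-8)²) = (-4*1/15)*(-135 - 2*64) = -4*(-135 - 128)/15 = -4/15*(-263) = 1052/15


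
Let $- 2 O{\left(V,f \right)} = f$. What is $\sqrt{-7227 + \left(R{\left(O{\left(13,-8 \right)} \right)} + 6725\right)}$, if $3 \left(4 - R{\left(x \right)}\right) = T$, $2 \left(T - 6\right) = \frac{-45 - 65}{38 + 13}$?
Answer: $\frac{i \sqrt{1299565}}{51} \approx 22.353 i$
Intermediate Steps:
$T = \frac{251}{51}$ ($T = 6 + \frac{\left(-45 - 65\right) \frac{1}{38 + 13}}{2} = 6 + \frac{\left(-110\right) \frac{1}{51}}{2} = 6 + \frac{1}{2} \left(- \frac{110}{51}\right) = 6 - \frac{55}{51} = \frac{251}{51} \approx 4.9216$)
$O{\left(V,f \right)} = - \frac{f}{2}$
$R{\left(x \right)} = \frac{361}{153}$ ($R{\left(x \right)} = 4 - \frac{251}{153} = \frac{361}{153}$)
$\sqrt{-7227 + \left(R{\left(O{\left(13,-8 \right)} \right)} + 6725\right)} = \sqrt{-7227 + \left(\frac{361}{153} + 6725\right)} = \sqrt{-7227 + \frac{1029286}{153}} = \sqrt{- \frac{76445}{153}} = \frac{i \sqrt{1299565}}{51}$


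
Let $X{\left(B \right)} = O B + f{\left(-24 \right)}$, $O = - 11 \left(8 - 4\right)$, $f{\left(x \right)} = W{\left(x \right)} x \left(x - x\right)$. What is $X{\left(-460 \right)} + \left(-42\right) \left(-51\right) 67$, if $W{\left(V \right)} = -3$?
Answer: $163754$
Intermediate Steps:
$f{\left(x \right)} = 0$ ($f{\left(x \right)} = - 3 x \left(x - x\right) = - 3 x 0 = 0$)
$O = -44$ ($O = \left(-11\right) 4 = -44$)
$X{\left(B \right)} = - 44 B$ ($X{\left(B \right)} = - 44 B + 0 = - 44 B$)
$X{\left(-460 \right)} + \left(-42\right) \left(-51\right) 67 = \left(-44\right) \left(-460\right) + \left(-42\right) \left(-51\right) 67 = 20240 + 2142 \cdot 67 = 20240 + 143514 = 163754$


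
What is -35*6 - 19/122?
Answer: -25639/122 ≈ -210.16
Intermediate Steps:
-35*6 - 19/122 = -210 + (1/122)*(-19) = -210 - 19/122 = -25639/122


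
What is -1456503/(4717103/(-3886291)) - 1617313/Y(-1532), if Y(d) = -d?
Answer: 8664095342567197/7226601796 ≈ 1.1989e+6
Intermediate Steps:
-1456503/(4717103/(-3886291)) - 1617313/Y(-1532) = -1456503/(4717103/(-3886291)) - 1617313/((-1*(-1532))) = -1456503/(4717103*(-1/3886291)) - 1617313/1532 = -1456503/(-4717103/3886291) - 1617313*1/1532 = -1456503*(-3886291/4717103) - 1617313/1532 = 5660394500373/4717103 - 1617313/1532 = 8664095342567197/7226601796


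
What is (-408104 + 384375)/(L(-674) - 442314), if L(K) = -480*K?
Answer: 23729/118794 ≈ 0.19975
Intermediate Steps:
L(K) = -480*K
(-408104 + 384375)/(L(-674) - 442314) = (-408104 + 384375)/(-480*(-674) - 442314) = -23729/(323520 - 442314) = -23729/(-118794) = -23729*(-1/118794) = 23729/118794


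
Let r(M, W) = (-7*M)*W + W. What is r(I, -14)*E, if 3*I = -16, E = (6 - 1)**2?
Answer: -40250/3 ≈ -13417.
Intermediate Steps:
E = 25 (E = 5**2 = 25)
I = -16/3 (I = (1/3)*(-16) = -16/3 ≈ -5.3333)
r(M, W) = W - 7*M*W (r(M, W) = -7*M*W + W = W - 7*M*W)
r(I, -14)*E = -14*(1 - 7*(-16/3))*25 = -14*(1 + 112/3)*25 = -14*115/3*25 = -1610/3*25 = -40250/3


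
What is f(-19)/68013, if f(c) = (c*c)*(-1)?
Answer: -361/68013 ≈ -0.0053078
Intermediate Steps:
f(c) = -c² (f(c) = c²*(-1) = -c²)
f(-19)/68013 = -1*(-19)²/68013 = -1*361*(1/68013) = -361*1/68013 = -361/68013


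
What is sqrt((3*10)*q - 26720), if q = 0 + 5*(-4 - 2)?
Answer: 2*I*sqrt(6905) ≈ 166.19*I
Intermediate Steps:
q = -30 (q = 0 + 5*(-6) = 0 - 30 = -30)
sqrt((3*10)*q - 26720) = sqrt((3*10)*(-30) - 26720) = sqrt(30*(-30) - 26720) = sqrt(-900 - 26720) = sqrt(-27620) = 2*I*sqrt(6905)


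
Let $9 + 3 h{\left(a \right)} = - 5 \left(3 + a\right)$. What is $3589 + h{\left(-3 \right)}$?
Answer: $3586$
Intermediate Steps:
$h{\left(a \right)} = -8 - \frac{5 a}{3}$ ($h{\left(a \right)} = -3 + \frac{\left(-5\right) \left(3 + a\right)}{3} = -3 + \frac{-15 - 5 a}{3} = -3 - \left(5 + \frac{5 a}{3}\right) = -8 - \frac{5 a}{3}$)
$3589 + h{\left(-3 \right)} = 3589 - 3 = 3586$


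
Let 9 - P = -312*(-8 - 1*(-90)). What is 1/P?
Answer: 1/25593 ≈ 3.9073e-5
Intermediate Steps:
P = 25593 (P = 9 - (-312)*(-8 - 1*(-90)) = 9 - (-312)*(-8 + 90) = 9 - (-312)*82 = 9 - 1*(-25584) = 9 + 25584 = 25593)
1/P = 1/25593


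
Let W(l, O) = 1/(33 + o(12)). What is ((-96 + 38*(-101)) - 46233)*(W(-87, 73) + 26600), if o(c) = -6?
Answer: -36029989567/27 ≈ -1.3344e+9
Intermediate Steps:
W(l, O) = 1/27 (W(l, O) = 1/(33 - 6) = 1/27)
((-96 + 38*(-101)) - 46233)*(W(-87, 73) + 26600) = ((-96 + 38*(-101)) - 46233)*(1/27 + 26600) = ((-96 - 3838) - 46233)*(718201/27) = (-3934 - 46233)*(718201/27) = -50167*718201/27 = -36029989567/27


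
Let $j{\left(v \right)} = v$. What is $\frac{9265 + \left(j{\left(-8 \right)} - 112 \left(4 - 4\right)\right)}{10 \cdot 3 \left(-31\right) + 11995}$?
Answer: $\frac{9257}{11065} \approx 0.8366$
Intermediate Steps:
$\frac{9265 + \left(j{\left(-8 \right)} - 112 \left(4 - 4\right)\right)}{10 \cdot 3 \left(-31\right) + 11995} = \frac{9265 - \left(8 + 112 \left(4 - 4\right)\right)}{10 \cdot 3 \left(-31\right) + 11995} = \frac{9265 - 8}{30 \left(-31\right) + 11995} = \frac{9265 + \left(-8 + 0\right)}{-930 + 11995} = \frac{9265 - 8}{11065} = 9257 \cdot \frac{1}{11065} = \frac{9257}{11065}$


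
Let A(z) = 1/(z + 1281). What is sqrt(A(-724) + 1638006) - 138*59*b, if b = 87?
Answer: -708354 + sqrt(508189724051)/557 ≈ -7.0707e+5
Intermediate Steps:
A(z) = 1/(1281 + z)
sqrt(A(-724) + 1638006) - 138*59*b = sqrt(1/(1281 - 724) + 1638006) - 138*59*87 = sqrt(1/557 + 1638006) - 8142*87 = sqrt(1/557 + 1638006) - 1*708354 = sqrt(912369343/557) - 708354 = sqrt(508189724051)/557 - 708354 = -708354 + sqrt(508189724051)/557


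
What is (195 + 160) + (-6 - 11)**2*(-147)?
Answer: -42128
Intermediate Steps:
(195 + 160) + (-6 - 11)**2*(-147) = 355 + (-17)**2*(-147) = 355 + 289*(-147) = 355 - 42483 = -42128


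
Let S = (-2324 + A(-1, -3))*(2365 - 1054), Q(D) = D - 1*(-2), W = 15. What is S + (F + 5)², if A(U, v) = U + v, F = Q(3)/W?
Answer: -27467816/9 ≈ -3.0520e+6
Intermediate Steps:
Q(D) = 2 + D (Q(D) = D + 2 = 2 + D)
F = ⅓ (F = (2 + 3)/15 = 5*(1/15) = ⅓ ≈ 0.33333)
S = -3052008 (S = (-2324 + (-1 - 3))*(2365 - 1054) = (-2324 - 4)*1311 = -2328*1311 = -3052008)
S + (F + 5)² = -3052008 + (⅓ + 5)² = -3052008 + (16/3)² = -3052008 + 256/9 = -27467816/9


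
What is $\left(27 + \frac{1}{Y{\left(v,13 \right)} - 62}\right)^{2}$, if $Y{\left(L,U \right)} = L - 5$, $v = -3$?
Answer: $\frac{3568321}{4900} \approx 728.23$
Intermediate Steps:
$Y{\left(L,U \right)} = -5 + L$ ($Y{\left(L,U \right)} = L - 5 = -5 + L$)
$\left(27 + \frac{1}{Y{\left(v,13 \right)} - 62}\right)^{2} = \left(27 + \frac{1}{\left(-5 - 3\right) - 62}\right)^{2} = \left(27 + \frac{1}{-8 - 62}\right)^{2} = \left(27 + \frac{1}{-70}\right)^{2} = \left(27 - \frac{1}{70}\right)^{2} = \left(\frac{1889}{70}\right)^{2} = \frac{3568321}{4900}$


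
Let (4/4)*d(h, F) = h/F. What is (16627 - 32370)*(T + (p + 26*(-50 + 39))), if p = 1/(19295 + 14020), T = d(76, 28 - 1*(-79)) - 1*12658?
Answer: 726366426133439/3564705 ≈ 2.0377e+8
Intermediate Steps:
d(h, F) = h/F
T = -1354330/107 (T = 76/(28 - 1*(-79)) - 1*12658 = 76/(28 + 79) - 12658 = 76/107 - 12658 = -1354330/107 ≈ -12657.)
p = 1/33315 ≈ 3.0016e-5
(16627 - 32370)*(T + (p + 26*(-50 + 39))) = (16627 - 32370)*(-1354330/107 + (1/33315 + 26*(-50 + 39))) = -15743*(-1354330/107 + (1/33315 + 26*(-11))) = -15743*(-1354330/107 + (1/33315 - 286)) = -15743*(-1354330/107 - 9528089/33315) = -15743*(-46139009473/3564705) = 726366426133439/3564705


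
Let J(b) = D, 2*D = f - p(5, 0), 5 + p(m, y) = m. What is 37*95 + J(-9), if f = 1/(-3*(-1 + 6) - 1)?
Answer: 112479/32 ≈ 3515.0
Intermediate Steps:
p(m, y) = -5 + m
f = -1/16 (f = 1/(-3*5 - 1) = 1/(-15 - 1) = 1/(-16) = -1/16 ≈ -0.062500)
D = -1/32 (D = (-1/16 - (-5 + 5))/2 = (-1/16 - 1*0)/2 = (-1/16 + 0)/2 = (1/2)*(-1/16) = -1/32 ≈ -0.031250)
J(b) = -1/32
37*95 + J(-9) = 37*95 - 1/32 = 3515 - 1/32 = 112479/32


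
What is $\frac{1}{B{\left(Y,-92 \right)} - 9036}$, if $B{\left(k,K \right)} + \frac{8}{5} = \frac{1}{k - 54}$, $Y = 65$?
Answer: $- \frac{55}{497063} \approx -0.00011065$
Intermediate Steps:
$B{\left(k,K \right)} = - \frac{8}{5} + \frac{1}{-54 + k}$ ($B{\left(k,K \right)} = - \frac{8}{5} + \frac{1}{k - 54} = - \frac{8}{5} + \frac{1}{-54 + k}$)
$\frac{1}{B{\left(Y,-92 \right)} - 9036} = \frac{1}{\frac{437 - 520}{5 \left(-54 + 65\right)} - 9036} = \frac{1}{\frac{437 - 520}{5 \cdot 11} - 9036} = \frac{1}{\frac{1}{5} \cdot \frac{1}{11} \left(-83\right) - 9036} = \frac{1}{- \frac{83}{55} - 9036} = \frac{1}{- \frac{497063}{55}} = - \frac{55}{497063}$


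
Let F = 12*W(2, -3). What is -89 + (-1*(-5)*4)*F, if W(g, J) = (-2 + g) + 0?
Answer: -89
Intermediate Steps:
W(g, J) = -2 + g
F = 0 (F = 12*(-2 + 2) = 12*0 = 0)
-89 + (-1*(-5)*4)*F = -89 + (-1*(-5)*4)*0 = -89 + (5*4)*0 = -89 + 20*0 = -89 + 0 = -89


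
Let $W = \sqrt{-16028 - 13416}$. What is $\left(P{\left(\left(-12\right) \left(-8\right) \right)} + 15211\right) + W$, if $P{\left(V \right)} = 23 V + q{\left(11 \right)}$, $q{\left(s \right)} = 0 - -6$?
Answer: $17425 + 2 i \sqrt{7361} \approx 17425.0 + 171.59 i$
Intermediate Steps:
$W = 2 i \sqrt{7361}$ ($W = \sqrt{-29444} = 2 i \sqrt{7361} \approx 171.59 i$)
$q{\left(s \right)} = 6$ ($q{\left(s \right)} = 0 + 6 = 6$)
$P{\left(V \right)} = 6 + 23 V$ ($P{\left(V \right)} = 23 V + 6 = 6 + 23 V$)
$\left(P{\left(\left(-12\right) \left(-8\right) \right)} + 15211\right) + W = \left(\left(6 + 23 \left(\left(-12\right) \left(-8\right)\right)\right) + 15211\right) + 2 i \sqrt{7361} = \left(\left(6 + 23 \cdot 96\right) + 15211\right) + 2 i \sqrt{7361} = \left(\left(6 + 2208\right) + 15211\right) + 2 i \sqrt{7361} = \left(2214 + 15211\right) + 2 i \sqrt{7361} = 17425 + 2 i \sqrt{7361}$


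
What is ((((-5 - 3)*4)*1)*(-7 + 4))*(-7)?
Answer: -672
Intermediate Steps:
((((-5 - 3)*4)*1)*(-7 + 4))*(-7) = ((-8*4*1)*(-3))*(-7) = (-32*1*(-3))*(-7) = -32*(-3)*(-7) = 96*(-7) = -672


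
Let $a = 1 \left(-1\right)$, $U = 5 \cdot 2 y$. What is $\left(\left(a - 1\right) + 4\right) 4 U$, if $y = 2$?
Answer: $160$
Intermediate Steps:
$U = 20$ ($U = 5 \cdot 2 \cdot 2 = 10 \cdot 2 = 20$)
$a = -1$
$\left(\left(a - 1\right) + 4\right) 4 U = \left(\left(-1 - 1\right) + 4\right) 4 \cdot 20 = \left(-2 + 4\right) 4 \cdot 20 = 2 \cdot 4 \cdot 20 = 8 \cdot 20 = 160$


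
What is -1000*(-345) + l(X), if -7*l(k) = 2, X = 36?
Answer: 2414998/7 ≈ 3.4500e+5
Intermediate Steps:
l(k) = -2/7 (l(k) = -1/7*2 = -2/7)
-1000*(-345) + l(X) = -1000*(-345) - 2/7 = 345000 - 2/7 = 2414998/7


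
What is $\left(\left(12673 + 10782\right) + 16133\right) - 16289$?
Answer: $23299$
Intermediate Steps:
$\left(\left(12673 + 10782\right) + 16133\right) - 16289 = \left(23455 + 16133\right) - 16289 = 39588 - 16289 = 23299$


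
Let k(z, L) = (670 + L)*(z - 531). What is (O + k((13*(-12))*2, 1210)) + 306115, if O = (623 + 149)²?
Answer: -682741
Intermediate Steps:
k(z, L) = (-531 + z)*(670 + L) (k(z, L) = (670 + L)*(-531 + z) = (-531 + z)*(670 + L))
O = 595984 (O = 772² = 595984)
(O + k((13*(-12))*2, 1210)) + 306115 = (595984 + (-355770 - 531*1210 + 670*((13*(-12))*2) + 1210*((13*(-12))*2))) + 306115 = (595984 + (-355770 - 642510 + 670*(-156*2) + 1210*(-156*2))) + 306115 = (595984 + (-355770 - 642510 + 670*(-312) + 1210*(-312))) + 306115 = (595984 + (-355770 - 642510 - 209040 - 377520)) + 306115 = (595984 - 1584840) + 306115 = -988856 + 306115 = -682741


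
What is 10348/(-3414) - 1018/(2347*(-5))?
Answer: -58979164/20031645 ≈ -2.9443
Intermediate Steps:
10348/(-3414) - 1018/(2347*(-5)) = 10348*(-1/3414) - 1018/(-11735) = -5174/1707 - 1018*(-1/11735) = -5174/1707 + 1018/11735 = -58979164/20031645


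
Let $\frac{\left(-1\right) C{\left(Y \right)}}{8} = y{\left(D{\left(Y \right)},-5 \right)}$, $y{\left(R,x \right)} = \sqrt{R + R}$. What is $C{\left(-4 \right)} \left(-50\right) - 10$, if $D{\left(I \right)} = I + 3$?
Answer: $-10 + 400 i \sqrt{2} \approx -10.0 + 565.69 i$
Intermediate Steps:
$D{\left(I \right)} = 3 + I$
$y{\left(R,x \right)} = \sqrt{2} \sqrt{R}$ ($y{\left(R,x \right)} = \sqrt{2 R} = \sqrt{2} \sqrt{R}$)
$C{\left(Y \right)} = - 8 \sqrt{2} \sqrt{3 + Y}$
$C{\left(-4 \right)} \left(-50\right) - 10 = - 8 \sqrt{6 + 2 \left(-4\right)} \left(-50\right) - 10 = - 8 \sqrt{6 - 8} \left(-50\right) - 10 = - 8 \sqrt{-2} \left(-50\right) - 10 = - 8 i \sqrt{2} \left(-50\right) - 10 = 400 i \sqrt{2} - 10 = -10 + 400 i \sqrt{2}$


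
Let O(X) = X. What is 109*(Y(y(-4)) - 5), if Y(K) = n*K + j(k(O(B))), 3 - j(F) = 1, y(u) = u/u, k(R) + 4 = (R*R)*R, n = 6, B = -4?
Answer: 327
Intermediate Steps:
k(R) = -4 + R³ (k(R) = -4 + (R*R)*R = -4 + R²*R = -4 + R³)
y(u) = 1
j(F) = 2 (j(F) = 3 - 1*1 = 3 - 1 = 2)
Y(K) = 2 + 6*K (Y(K) = 6*K + 2 = 2 + 6*K)
109*(Y(y(-4)) - 5) = 109*((2 + 6*1) - 5) = 109*((2 + 6) - 5) = 109*(8 - 5) = 109*3 = 327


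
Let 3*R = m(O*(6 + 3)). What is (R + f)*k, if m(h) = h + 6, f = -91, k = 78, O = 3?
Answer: -6240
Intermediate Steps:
m(h) = 6 + h
R = 11 (R = (6 + 3*(6 + 3))/3 = (6 + 3*9)/3 = (6 + 27)/3 = (⅓)*33 = 11)
(R + f)*k = (11 - 91)*78 = -80*78 = -6240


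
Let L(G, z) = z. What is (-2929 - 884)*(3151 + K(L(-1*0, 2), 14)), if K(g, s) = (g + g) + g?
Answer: -12037641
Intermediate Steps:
K(g, s) = 3*g (K(g, s) = 2*g + g = 3*g)
(-2929 - 884)*(3151 + K(L(-1*0, 2), 14)) = (-2929 - 884)*(3151 + 3*2) = -3813*(3151 + 6) = -3813*3157 = -12037641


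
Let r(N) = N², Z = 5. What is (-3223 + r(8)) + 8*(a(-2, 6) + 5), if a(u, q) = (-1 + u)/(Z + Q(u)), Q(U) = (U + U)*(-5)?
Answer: -77999/25 ≈ -3120.0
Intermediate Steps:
Q(U) = -10*U (Q(U) = (2*U)*(-5) = -10*U)
a(u, q) = (-1 + u)/(5 - 10*u)
(-3223 + r(8)) + 8*(a(-2, 6) + 5) = (-3223 + 8²) + 8*((1 - 1*(-2))/(5*(-1 + 2*(-2))) + 5) = (-3223 + 64) + 8*((1 + 2)/(5*(-1 - 4)) + 5) = -3159 + 8*((⅕)*3/(-5) + 5) = -3159 + 8*((⅕)*(-⅕)*3 + 5) = -3159 + 8*(-3/25 + 5) = -3159 + 8*(122/25) = -3159 + 976/25 = -77999/25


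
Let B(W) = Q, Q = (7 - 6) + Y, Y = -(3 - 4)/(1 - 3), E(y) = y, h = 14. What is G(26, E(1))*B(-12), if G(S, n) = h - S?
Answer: -6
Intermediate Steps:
Y = -1/2 (Y = -(-1)/(-2) = -(-1)*(-1)/2 = -1*1/2 = -1/2 ≈ -0.50000)
G(S, n) = 14 - S
Q = 1/2 (Q = (7 - 6) - 1/2 = 1 - 1/2 = 1/2 ≈ 0.50000)
B(W) = 1/2
G(26, E(1))*B(-12) = (14 - 1*26)*(1/2) = (14 - 26)*(1/2) = -12*1/2 = -6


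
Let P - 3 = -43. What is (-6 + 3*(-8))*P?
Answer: 1200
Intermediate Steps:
P = -40 (P = 3 - 43 = -40)
(-6 + 3*(-8))*P = (-6 + 3*(-8))*(-40) = (-6 - 24)*(-40) = -30*(-40) = 1200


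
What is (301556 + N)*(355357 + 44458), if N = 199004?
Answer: 200131396400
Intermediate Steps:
(301556 + N)*(355357 + 44458) = (301556 + 199004)*(355357 + 44458) = 500560*399815 = 200131396400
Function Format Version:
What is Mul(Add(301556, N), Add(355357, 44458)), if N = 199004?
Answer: 200131396400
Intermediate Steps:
Mul(Add(301556, N), Add(355357, 44458)) = Mul(Add(301556, 199004), Add(355357, 44458)) = Mul(500560, 399815) = 200131396400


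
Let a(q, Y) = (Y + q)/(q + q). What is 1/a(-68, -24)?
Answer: 34/23 ≈ 1.4783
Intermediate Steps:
a(q, Y) = (Y + q)/(2*q) (a(q, Y) = (Y + q)/((2*q)) = (Y + q)*(1/(2*q)) = (Y + q)/(2*q))
1/a(-68, -24) = 1/((½)*(-24 - 68)/(-68)) = 1/((½)*(-1/68)*(-92)) = 1/(23/34) = 34/23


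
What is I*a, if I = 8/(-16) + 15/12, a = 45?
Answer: 135/4 ≈ 33.750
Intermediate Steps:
I = ¾ (I = 8*(-1/16) + 15*(1/12) = -½ + 5/4 = ¾ ≈ 0.75000)
I*a = (¾)*45 = 135/4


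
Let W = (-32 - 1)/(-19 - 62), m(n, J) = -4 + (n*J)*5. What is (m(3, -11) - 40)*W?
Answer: -2299/27 ≈ -85.148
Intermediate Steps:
m(n, J) = -4 + 5*J*n (m(n, J) = -4 + (J*n)*5 = -4 + 5*J*n)
W = 11/27 (W = -33/(-81) = -33*(-1/81) = 11/27 ≈ 0.40741)
(m(3, -11) - 40)*W = ((-4 + 5*(-11)*3) - 40)*(11/27) = ((-4 - 165) - 40)*(11/27) = (-169 - 40)*(11/27) = -209*11/27 = -2299/27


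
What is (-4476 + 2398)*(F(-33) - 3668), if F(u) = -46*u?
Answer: 4467700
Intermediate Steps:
(-4476 + 2398)*(F(-33) - 3668) = (-4476 + 2398)*(-46*(-33) - 3668) = -2078*(1518 - 3668) = -2078*(-2150) = 4467700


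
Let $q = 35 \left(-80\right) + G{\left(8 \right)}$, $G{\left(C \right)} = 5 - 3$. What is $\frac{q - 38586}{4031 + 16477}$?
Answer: $- \frac{10346}{5127} \approx -2.0179$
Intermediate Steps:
$G{\left(C \right)} = 2$
$q = -2798$ ($q = 35 \left(-80\right) + 2 = -2800 + 2 = -2798$)
$\frac{q - 38586}{4031 + 16477} = \frac{-2798 - 38586}{4031 + 16477} = - \frac{41384}{20508} = \left(-41384\right) \frac{1}{20508} = - \frac{10346}{5127}$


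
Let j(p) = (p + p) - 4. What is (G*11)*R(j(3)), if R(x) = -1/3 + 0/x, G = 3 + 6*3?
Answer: -77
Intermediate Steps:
G = 21 (G = 3 + 18 = 21)
j(p) = -4 + 2*p (j(p) = 2*p - 4 = -4 + 2*p)
R(x) = -⅓ (R(x) = -1*⅓ + 0 = -⅓ + 0 = -⅓)
(G*11)*R(j(3)) = (21*11)*(-⅓) = 231*(-⅓) = -77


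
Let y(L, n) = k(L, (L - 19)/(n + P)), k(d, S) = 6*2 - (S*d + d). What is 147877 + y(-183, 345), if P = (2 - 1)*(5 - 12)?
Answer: 25005685/169 ≈ 1.4796e+5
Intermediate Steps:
P = -7 (P = 1*(-7) = -7)
k(d, S) = 12 - d - S*d (k(d, S) = 12 - (d + S*d) = 12 + (-d - S*d) = 12 - d - S*d)
y(L, n) = 12 - L - L*(-19 + L)/(-7 + n) (y(L, n) = 12 - L - (L - 19)/(n - 7)*L = 12 - L - (-19 + L)/(-7 + n)*L = 12 - L - L*(-19 + L)/(-7 + n))
147877 + y(-183, 345) = 147877 + ((-7 + 345)*(12 - 1*(-183)) - 1*(-183)*(-19 - 183))/(-7 + 345) = 147877 + (338*(12 + 183) - 1*(-183)*(-202))/338 = 147877 + (338*195 - 36966)/338 = 147877 + (65910 - 36966)/338 = 147877 + (1/338)*28944 = 147877 + 14472/169 = 25005685/169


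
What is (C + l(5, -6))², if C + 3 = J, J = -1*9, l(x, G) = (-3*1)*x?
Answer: 729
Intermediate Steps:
l(x, G) = -3*x
J = -9
C = -12 (C = -3 - 9 = -12)
(C + l(5, -6))² = (-12 - 3*5)² = (-12 - 15)² = (-27)² = 729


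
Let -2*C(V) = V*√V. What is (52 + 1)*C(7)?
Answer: -371*√7/2 ≈ -490.79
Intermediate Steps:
C(V) = -V^(3/2)/2 (C(V) = -V*√V/2 = -V^(3/2)/2)
(52 + 1)*C(7) = (52 + 1)*(-7*√7/2) = 53*(-7*√7/2) = -371*√7/2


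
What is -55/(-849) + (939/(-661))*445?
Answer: -354722540/561189 ≈ -632.09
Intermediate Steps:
-55/(-849) + (939/(-661))*445 = -55*(-1/849) + (939*(-1/661))*445 = 55/849 - 939/661*445 = 55/849 - 417855/661 = -354722540/561189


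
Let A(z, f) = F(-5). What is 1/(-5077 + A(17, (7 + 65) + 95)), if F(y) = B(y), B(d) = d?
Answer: -1/5082 ≈ -0.00019677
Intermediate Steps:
F(y) = y
A(z, f) = -5
1/(-5077 + A(17, (7 + 65) + 95)) = 1/(-5077 - 5) = 1/(-5082) = -1/5082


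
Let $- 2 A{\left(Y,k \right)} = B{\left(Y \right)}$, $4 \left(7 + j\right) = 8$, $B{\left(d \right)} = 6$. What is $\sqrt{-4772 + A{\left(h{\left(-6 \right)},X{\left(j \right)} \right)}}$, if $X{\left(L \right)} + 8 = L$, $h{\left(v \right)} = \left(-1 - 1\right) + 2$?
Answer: $5 i \sqrt{191} \approx 69.101 i$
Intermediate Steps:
$j = -5$ ($j = -7 + \frac{1}{4} \cdot 8 = -7 + 2 = -5$)
$h{\left(v \right)} = 0$ ($h{\left(v \right)} = -2 + 2 = 0$)
$X{\left(L \right)} = -8 + L$
$A{\left(Y,k \right)} = -3$ ($A{\left(Y,k \right)} = \left(- \frac{1}{2}\right) 6 = -3$)
$\sqrt{-4772 + A{\left(h{\left(-6 \right)},X{\left(j \right)} \right)}} = \sqrt{-4772 - 3} = \sqrt{-4775} = 5 i \sqrt{191}$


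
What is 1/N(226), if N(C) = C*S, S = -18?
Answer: -1/4068 ≈ -0.00024582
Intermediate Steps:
N(C) = -18*C (N(C) = C*(-18) = -18*C)
1/N(226) = 1/(-18*226) = 1/(-4068) = -1/4068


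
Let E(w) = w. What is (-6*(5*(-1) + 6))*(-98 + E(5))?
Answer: 558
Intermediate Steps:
(-6*(5*(-1) + 6))*(-98 + E(5)) = (-6*(5*(-1) + 6))*(-98 + 5) = -6*(-5 + 6)*(-93) = -6*1*(-93) = -6*(-93) = 558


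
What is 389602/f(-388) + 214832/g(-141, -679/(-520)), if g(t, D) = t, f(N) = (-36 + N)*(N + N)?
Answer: -35314975043/23196192 ≈ -1522.4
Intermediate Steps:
f(N) = 2*N*(-36 + N) (f(N) = (-36 + N)*(2*N) = 2*N*(-36 + N))
389602/f(-388) + 214832/g(-141, -679/(-520)) = 389602/((2*(-388)*(-36 - 388))) + 214832/(-141) = 389602/((2*(-388)*(-424))) + 214832*(-1/141) = 389602/329024 - 214832/141 = 389602*(1/329024) - 214832/141 = 194801/164512 - 214832/141 = -35314975043/23196192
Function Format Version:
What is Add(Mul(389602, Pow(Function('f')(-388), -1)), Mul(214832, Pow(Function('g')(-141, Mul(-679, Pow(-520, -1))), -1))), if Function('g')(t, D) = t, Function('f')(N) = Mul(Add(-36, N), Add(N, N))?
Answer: Rational(-35314975043, 23196192) ≈ -1522.4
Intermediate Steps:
Function('f')(N) = Mul(2, N, Add(-36, N)) (Function('f')(N) = Mul(Add(-36, N), Mul(2, N)) = Mul(2, N, Add(-36, N)))
Add(Mul(389602, Pow(Function('f')(-388), -1)), Mul(214832, Pow(Function('g')(-141, Mul(-679, Pow(-520, -1))), -1))) = Add(Mul(389602, Pow(Mul(2, -388, Add(-36, -388)), -1)), Mul(214832, Pow(-141, -1))) = Add(Mul(389602, Pow(Mul(2, -388, -424), -1)), Mul(214832, Rational(-1, 141))) = Add(Mul(389602, Pow(329024, -1)), Rational(-214832, 141)) = Add(Mul(389602, Rational(1, 329024)), Rational(-214832, 141)) = Add(Rational(194801, 164512), Rational(-214832, 141)) = Rational(-35314975043, 23196192)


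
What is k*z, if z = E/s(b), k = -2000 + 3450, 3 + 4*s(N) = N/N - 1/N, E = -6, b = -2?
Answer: 23200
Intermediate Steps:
s(N) = -½ - 1/(4*N) (s(N) = -¾ + (N/N - 1/N)/4 = -¾ + (1 - 1/N)/4 = -¾ + (¼ - 1/(4*N)) = -½ - 1/(4*N))
k = 1450
z = 16 (z = -6*(-8/(-1 - 2*(-2))) = -6*(-8/(-1 + 4)) = -6/((¼)*(-½)*3) = -6/(-3/8) = -6*(-8/3) = 16)
k*z = 1450*16 = 23200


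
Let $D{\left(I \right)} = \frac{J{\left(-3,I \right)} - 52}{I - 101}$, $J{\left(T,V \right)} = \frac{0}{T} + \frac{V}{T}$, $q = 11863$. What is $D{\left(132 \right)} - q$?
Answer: $- \frac{367849}{31} \approx -11866.0$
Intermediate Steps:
$J{\left(T,V \right)} = \frac{V}{T}$ ($J{\left(T,V \right)} = 0 + \frac{V}{T} = \frac{V}{T}$)
$D{\left(I \right)} = \frac{-52 - \frac{I}{3}}{-101 + I}$ ($D{\left(I \right)} = \frac{\frac{I}{-3} - 52}{I - 101} = \frac{I \left(- \frac{1}{3}\right) - 52}{-101 + I} = \frac{- \frac{I}{3} - 52}{-101 + I} = \frac{-52 - \frac{I}{3}}{-101 + I}$)
$D{\left(132 \right)} - q = \frac{-156 - 132}{3 \left(-101 + 132\right)} - 11863 = \frac{-156 - 132}{3 \cdot 31} - 11863 = \frac{1}{3} \cdot \frac{1}{31} \left(-288\right) - 11863 = - \frac{96}{31} - 11863 = - \frac{367849}{31}$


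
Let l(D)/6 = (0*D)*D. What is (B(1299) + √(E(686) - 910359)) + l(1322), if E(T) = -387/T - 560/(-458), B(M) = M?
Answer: 1299 + I*√458495937524534/22442 ≈ 1299.0 + 954.13*I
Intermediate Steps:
E(T) = 280/229 - 387/T (E(T) = -387/T - 560*(-1/458) = -387/T + 280/229 = 280/229 - 387/T)
l(D) = 0 (l(D) = 6*((0*D)*D) = 6*(0*D) = 6*0 = 0)
(B(1299) + √(E(686) - 910359)) + l(1322) = (1299 + √((280/229 - 387/686) - 910359)) + 0 = (1299 + √(103457/157094 - 910359)) + 0 = (1299 + √(-143011833289/157094)) + 0 = (1299 + I*√458495937524534/22442) + 0 = 1299 + I*√458495937524534/22442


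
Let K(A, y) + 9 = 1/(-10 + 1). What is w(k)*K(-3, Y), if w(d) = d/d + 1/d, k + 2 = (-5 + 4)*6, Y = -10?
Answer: -287/36 ≈ -7.9722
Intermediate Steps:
K(A, y) = -82/9 (K(A, y) = -9 + 1/(-10 + 1) = -9 + 1/(-9) = -9 - 1/9 = -82/9)
k = -8 (k = -2 + (-5 + 4)*6 = -2 - 1*6 = -2 - 6 = -8)
w(d) = 1 + 1/d
w(k)*K(-3, Y) = ((1 - 8)/(-8))*(-82/9) = -1/8*(-7)*(-82/9) = (7/8)*(-82/9) = -287/36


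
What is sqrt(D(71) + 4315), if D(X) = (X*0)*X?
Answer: sqrt(4315) ≈ 65.689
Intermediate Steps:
D(X) = 0 (D(X) = 0*X = 0)
sqrt(D(71) + 4315) = sqrt(0 + 4315) = sqrt(4315)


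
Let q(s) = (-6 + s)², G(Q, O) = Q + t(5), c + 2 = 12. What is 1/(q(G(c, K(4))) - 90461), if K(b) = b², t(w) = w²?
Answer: -1/89620 ≈ -1.1158e-5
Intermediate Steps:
c = 10 (c = -2 + 12 = 10)
G(Q, O) = 25 + Q (G(Q, O) = Q + 5² = Q + 25 = 25 + Q)
1/(q(G(c, K(4))) - 90461) = 1/((-6 + (25 + 10))² - 90461) = 1/((-6 + 35)² - 90461) = 1/(29² - 90461) = 1/(841 - 90461) = 1/(-89620) = -1/89620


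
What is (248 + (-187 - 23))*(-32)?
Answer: -1216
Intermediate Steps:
(248 + (-187 - 23))*(-32) = (248 - 210)*(-32) = 38*(-32) = -1216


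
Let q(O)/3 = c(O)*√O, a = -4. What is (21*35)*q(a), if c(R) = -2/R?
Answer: 2205*I ≈ 2205.0*I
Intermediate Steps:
q(O) = -6/√O (q(O) = 3*((-2/O)*√O) = 3*(-2/√O) = -6/√O)
(21*35)*q(a) = (21*35)*(-(-3)*I) = 735*(-(-3)*I) = 735*(3*I) = 2205*I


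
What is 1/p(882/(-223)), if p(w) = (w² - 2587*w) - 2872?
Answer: 49729/366782918 ≈ 0.00013558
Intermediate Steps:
p(w) = -2872 + w² - 2587*w
1/p(882/(-223)) = 1/(-2872 + (882/(-223))² - 2281734/(-223)) = 1/(-2872 + (882*(-1/223))² - 2281734*(-1)/223) = 1/(-2872 + (-882/223)² - 2587*(-882/223)) = 1/(-2872 + 777924/49729 + 2281734/223) = 1/(366782918/49729) = 49729/366782918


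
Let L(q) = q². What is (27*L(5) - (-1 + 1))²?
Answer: 455625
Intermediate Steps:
(27*L(5) - (-1 + 1))² = (27*5² - (-1 + 1))² = (27*25 - 1*0)² = (675 + 0)² = 675² = 455625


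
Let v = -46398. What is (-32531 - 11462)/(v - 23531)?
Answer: 43993/69929 ≈ 0.62911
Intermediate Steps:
(-32531 - 11462)/(v - 23531) = (-32531 - 11462)/(-46398 - 23531) = -43993/(-69929) = -43993*(-1/69929) = 43993/69929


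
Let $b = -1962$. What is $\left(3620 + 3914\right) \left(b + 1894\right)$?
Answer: $-512312$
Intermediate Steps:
$\left(3620 + 3914\right) \left(b + 1894\right) = \left(3620 + 3914\right) \left(-1962 + 1894\right) = 7534 \left(-68\right) = -512312$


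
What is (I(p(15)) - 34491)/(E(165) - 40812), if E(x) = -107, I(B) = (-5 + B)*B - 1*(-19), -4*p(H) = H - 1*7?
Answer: 34458/40919 ≈ 0.84210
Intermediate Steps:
p(H) = 7/4 - H/4 (p(H) = -(H - 1*7)/4 = -(H - 7)/4 = -(-7 + H)/4 = 7/4 - H/4)
I(B) = 19 + B*(-5 + B) (I(B) = B*(-5 + B) + 19 = 19 + B*(-5 + B))
(I(p(15)) - 34491)/(E(165) - 40812) = ((19 + (7/4 - 1/4*15)**2 - 5*(7/4 - 1/4*15)) - 34491)/(-107 - 40812) = ((19 + (7/4 - 15/4)**2 - 5*(7/4 - 15/4)) - 34491)/(-40919) = ((19 + (-2)**2 - 5*(-2)) - 34491)*(-1/40919) = ((19 + 4 + 10) - 34491)*(-1/40919) = (33 - 34491)*(-1/40919) = -34458*(-1/40919) = 34458/40919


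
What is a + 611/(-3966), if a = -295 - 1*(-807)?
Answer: 2029981/3966 ≈ 511.85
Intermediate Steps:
a = 512 (a = -295 + 807 = 512)
a + 611/(-3966) = 512 + 611/(-3966) = 512 + 611*(-1/3966) = 512 - 611/3966 = 2029981/3966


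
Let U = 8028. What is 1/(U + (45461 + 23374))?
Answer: 1/76863 ≈ 1.3010e-5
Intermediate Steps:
1/(U + (45461 + 23374)) = 1/(8028 + (45461 + 23374)) = 1/(8028 + 68835) = 1/76863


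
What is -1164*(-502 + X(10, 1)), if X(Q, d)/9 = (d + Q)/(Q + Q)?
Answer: 2892831/5 ≈ 5.7857e+5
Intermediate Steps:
X(Q, d) = 9*(Q + d)/(2*Q) (X(Q, d) = 9*((d + Q)/(Q + Q)) = 9*((Q + d)/((2*Q))) = 9*((Q + d)*(1/(2*Q))) = 9*((Q + d)/(2*Q)) = 9*(Q + d)/(2*Q))
-1164*(-502 + X(10, 1)) = -1164*(-502 + (9/2)*(10 + 1)/10) = -1164*(-502 + (9/2)*(⅒)*11) = -1164*(-502 + 99/20) = -1164*(-9941/20) = 2892831/5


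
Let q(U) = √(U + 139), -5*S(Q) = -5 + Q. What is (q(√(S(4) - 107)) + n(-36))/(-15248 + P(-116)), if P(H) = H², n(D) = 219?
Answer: -219/1792 - √(3475 + 5*I*√2670)/8960 ≈ -0.12879 - 0.00024441*I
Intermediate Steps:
S(Q) = 1 - Q/5 (S(Q) = -(-5 + Q)/5 = 1 - Q/5)
q(U) = √(139 + U)
(q(√(S(4) - 107)) + n(-36))/(-15248 + P(-116)) = (√(139 + √((1 - ⅕*4) - 107)) + 219)/(-15248 + (-116)²) = (√(139 + √((1 - ⅘) - 107)) + 219)/(-15248 + 13456) = (√(139 + √(⅕ - 107)) + 219)/(-1792) = (√(139 + √(-534/5)) + 219)*(-1/1792) = (√(139 + I*√2670/5) + 219)*(-1/1792) = (219 + √(139 + I*√2670/5))*(-1/1792) = -219/1792 - √(139 + I*√2670/5)/1792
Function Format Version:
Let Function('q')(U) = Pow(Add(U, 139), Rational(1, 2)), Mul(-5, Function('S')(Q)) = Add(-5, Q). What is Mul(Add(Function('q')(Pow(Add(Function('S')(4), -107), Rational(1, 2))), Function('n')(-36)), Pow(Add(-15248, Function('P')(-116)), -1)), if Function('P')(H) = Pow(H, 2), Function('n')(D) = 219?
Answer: Add(Rational(-219, 1792), Mul(Rational(-1, 8960), Pow(Add(3475, Mul(5, I, Pow(2670, Rational(1, 2)))), Rational(1, 2)))) ≈ Add(-0.12879, Mul(-0.00024441, I))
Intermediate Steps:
Function('S')(Q) = Add(1, Mul(Rational(-1, 5), Q)) (Function('S')(Q) = Mul(Rational(-1, 5), Add(-5, Q)) = Add(1, Mul(Rational(-1, 5), Q)))
Function('q')(U) = Pow(Add(139, U), Rational(1, 2))
Mul(Add(Function('q')(Pow(Add(Function('S')(4), -107), Rational(1, 2))), Function('n')(-36)), Pow(Add(-15248, Function('P')(-116)), -1)) = Mul(Add(Pow(Add(139, Pow(Add(Add(1, Mul(Rational(-1, 5), 4)), -107), Rational(1, 2))), Rational(1, 2)), 219), Pow(Add(-15248, Pow(-116, 2)), -1)) = Mul(Add(Pow(Add(139, Pow(Add(Add(1, Rational(-4, 5)), -107), Rational(1, 2))), Rational(1, 2)), 219), Pow(Add(-15248, 13456), -1)) = Mul(Add(Pow(Add(139, Pow(Add(Rational(1, 5), -107), Rational(1, 2))), Rational(1, 2)), 219), Pow(-1792, -1)) = Mul(Add(Pow(Add(139, Pow(Rational(-534, 5), Rational(1, 2))), Rational(1, 2)), 219), Rational(-1, 1792)) = Mul(Add(Pow(Add(139, Mul(Rational(1, 5), I, Pow(2670, Rational(1, 2)))), Rational(1, 2)), 219), Rational(-1, 1792)) = Mul(Add(219, Pow(Add(139, Mul(Rational(1, 5), I, Pow(2670, Rational(1, 2)))), Rational(1, 2))), Rational(-1, 1792)) = Add(Rational(-219, 1792), Mul(Rational(-1, 1792), Pow(Add(139, Mul(Rational(1, 5), I, Pow(2670, Rational(1, 2)))), Rational(1, 2))))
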